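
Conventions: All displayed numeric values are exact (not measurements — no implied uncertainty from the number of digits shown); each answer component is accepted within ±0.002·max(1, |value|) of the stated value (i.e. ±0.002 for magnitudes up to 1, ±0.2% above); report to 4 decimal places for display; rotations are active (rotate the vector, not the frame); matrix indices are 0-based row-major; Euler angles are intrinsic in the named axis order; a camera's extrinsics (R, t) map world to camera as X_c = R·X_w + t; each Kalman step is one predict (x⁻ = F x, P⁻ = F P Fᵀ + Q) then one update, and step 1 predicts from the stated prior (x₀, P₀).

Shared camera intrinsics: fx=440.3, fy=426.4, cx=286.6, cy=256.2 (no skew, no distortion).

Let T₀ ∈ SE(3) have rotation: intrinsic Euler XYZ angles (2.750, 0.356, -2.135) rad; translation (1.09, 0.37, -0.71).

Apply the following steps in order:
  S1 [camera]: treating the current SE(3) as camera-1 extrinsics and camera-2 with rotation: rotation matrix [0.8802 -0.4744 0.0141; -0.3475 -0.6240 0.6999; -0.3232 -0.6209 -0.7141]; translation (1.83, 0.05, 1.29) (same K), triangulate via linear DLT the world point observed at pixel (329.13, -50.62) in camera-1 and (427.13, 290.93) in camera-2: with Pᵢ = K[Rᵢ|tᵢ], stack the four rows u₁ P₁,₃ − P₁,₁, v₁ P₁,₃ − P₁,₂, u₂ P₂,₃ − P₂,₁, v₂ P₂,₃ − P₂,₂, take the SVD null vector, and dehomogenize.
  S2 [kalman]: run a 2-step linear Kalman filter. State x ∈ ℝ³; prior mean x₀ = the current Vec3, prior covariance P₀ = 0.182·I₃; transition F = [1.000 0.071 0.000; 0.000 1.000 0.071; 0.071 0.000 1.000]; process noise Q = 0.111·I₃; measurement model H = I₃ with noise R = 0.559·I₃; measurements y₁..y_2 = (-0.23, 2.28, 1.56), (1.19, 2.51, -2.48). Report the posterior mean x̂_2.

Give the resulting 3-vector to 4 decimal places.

result = (-0.2386, 0.7508, -1.1988)

after S1 (triangulate): (-1.4441, -1.4206, -1.6139)
after S2 (kf_track): (-0.2386, 0.7508, -1.1988)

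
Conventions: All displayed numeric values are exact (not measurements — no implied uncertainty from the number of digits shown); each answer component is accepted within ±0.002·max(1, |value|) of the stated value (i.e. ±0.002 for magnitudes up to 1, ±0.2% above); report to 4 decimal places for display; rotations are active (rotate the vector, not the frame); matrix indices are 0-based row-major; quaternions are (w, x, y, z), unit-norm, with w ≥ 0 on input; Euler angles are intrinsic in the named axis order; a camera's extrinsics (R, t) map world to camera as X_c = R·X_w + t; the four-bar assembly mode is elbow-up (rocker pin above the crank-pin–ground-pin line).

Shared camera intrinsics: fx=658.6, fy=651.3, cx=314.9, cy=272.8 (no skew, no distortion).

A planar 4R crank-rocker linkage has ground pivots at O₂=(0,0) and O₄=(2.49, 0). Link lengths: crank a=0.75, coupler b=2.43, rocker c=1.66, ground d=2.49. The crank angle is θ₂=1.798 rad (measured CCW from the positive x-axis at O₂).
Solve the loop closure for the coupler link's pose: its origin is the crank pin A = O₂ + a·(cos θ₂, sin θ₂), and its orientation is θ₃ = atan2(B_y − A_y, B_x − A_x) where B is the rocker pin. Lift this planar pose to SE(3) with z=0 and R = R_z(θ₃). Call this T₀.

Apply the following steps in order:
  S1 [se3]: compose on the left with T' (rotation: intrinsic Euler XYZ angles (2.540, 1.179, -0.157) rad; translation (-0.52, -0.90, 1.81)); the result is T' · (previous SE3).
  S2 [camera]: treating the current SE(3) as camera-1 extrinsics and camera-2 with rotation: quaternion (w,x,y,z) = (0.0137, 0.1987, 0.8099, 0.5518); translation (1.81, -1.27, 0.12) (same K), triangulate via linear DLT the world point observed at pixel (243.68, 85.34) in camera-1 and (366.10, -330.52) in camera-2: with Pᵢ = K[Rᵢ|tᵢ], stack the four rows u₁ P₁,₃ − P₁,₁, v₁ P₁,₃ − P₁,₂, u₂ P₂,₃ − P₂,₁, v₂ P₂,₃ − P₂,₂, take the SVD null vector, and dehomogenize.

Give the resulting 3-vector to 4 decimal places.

source (fourbar_fk): coupler pose = R=[0.9319 -0.3628 0.0000; 0.3628 0.9319 0.0000; 0.0000 0.0000 1.0000], t=(-0.1689, 0.7307, 0.0000)
after S1 (compose_se3): R=[0.3731 -0.0812 0.9242; 0.3358 -0.9168 -0.2161; 0.8649 0.3910 -0.3148], t=(-0.5401, -1.5443, 2.1933)
after S2 (triangulate): (1.8594, 0.4510, -0.6147)

result = (1.8594, 0.4510, -0.6147)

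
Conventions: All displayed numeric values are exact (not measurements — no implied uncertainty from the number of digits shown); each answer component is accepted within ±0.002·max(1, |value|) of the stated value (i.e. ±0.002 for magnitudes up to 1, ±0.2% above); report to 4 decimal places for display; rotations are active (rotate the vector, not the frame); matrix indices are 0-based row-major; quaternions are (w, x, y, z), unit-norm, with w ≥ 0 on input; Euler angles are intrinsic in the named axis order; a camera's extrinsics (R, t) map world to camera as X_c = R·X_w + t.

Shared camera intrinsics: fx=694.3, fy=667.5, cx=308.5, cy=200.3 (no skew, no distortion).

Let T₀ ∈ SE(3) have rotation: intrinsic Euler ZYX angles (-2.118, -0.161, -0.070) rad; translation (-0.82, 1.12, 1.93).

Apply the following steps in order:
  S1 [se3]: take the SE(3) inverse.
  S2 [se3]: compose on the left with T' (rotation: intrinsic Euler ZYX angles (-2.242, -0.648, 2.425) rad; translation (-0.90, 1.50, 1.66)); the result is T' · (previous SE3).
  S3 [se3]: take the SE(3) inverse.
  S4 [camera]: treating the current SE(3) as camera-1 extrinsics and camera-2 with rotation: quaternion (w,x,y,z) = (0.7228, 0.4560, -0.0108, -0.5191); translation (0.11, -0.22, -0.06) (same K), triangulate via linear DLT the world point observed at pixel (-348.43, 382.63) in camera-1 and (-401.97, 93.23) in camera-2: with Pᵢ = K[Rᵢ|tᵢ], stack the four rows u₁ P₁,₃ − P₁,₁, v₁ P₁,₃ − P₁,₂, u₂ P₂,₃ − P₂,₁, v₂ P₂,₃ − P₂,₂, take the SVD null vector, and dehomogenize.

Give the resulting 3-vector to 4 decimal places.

result = (-1.3902, -0.1655, 1.6310)

after S1 (invert_se3): R=[-0.5136 -0.8429 0.1603; 0.8461 -0.5286 -0.0690; 0.1429 0.1002 0.9847], t=(0.2136, 1.4190, -1.8954)
after S2 (compose_se3): R=[-0.1503 0.5199 -0.8409; 0.9875 0.1195 -0.1026; 0.0471 -0.8458 -0.5314], t=(0.0174, 2.3740, 3.6715)
after S3 (invert_se3): R=[-0.1503 0.9875 0.0471; 0.5199 0.1195 -0.8458; -0.8409 -0.1026 -0.5314], t=(-2.5148, 2.8127, 2.2092)
after S4 (triangulate): (-1.3902, -0.1655, 1.6310)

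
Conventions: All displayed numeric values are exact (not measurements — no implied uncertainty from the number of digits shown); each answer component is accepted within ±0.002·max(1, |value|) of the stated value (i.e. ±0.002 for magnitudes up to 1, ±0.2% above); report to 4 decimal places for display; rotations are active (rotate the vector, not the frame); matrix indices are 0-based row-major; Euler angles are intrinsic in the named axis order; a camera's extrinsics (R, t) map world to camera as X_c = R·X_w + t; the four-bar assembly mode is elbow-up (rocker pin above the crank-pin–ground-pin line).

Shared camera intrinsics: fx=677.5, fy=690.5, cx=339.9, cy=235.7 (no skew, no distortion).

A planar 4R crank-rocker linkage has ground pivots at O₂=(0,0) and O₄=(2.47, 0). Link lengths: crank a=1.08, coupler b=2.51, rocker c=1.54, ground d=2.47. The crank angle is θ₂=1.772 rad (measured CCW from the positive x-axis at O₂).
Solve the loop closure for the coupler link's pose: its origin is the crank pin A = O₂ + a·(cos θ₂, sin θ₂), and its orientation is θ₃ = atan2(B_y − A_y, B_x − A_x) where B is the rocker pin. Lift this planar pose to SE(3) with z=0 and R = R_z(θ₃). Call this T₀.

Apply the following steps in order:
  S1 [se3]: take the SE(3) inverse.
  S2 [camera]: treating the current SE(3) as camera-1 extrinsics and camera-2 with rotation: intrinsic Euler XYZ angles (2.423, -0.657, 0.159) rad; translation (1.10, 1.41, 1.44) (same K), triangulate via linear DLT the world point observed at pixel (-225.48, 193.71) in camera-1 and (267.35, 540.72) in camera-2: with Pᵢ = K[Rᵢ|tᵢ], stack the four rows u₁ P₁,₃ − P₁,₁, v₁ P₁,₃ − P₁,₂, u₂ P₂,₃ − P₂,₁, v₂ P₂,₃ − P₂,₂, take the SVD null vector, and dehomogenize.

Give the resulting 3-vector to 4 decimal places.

source (fourbar_fk): coupler pose = R=[0.9826 -0.1857 0.0000; 0.1857 0.9826 0.0000; 0.0000 0.0000 1.0000], t=(-0.2158, 1.0582, 0.0000)
after S1 (invert_se3): R=[0.9826 0.1857 0.0000; -0.1857 0.9826 0.0000; 0.0000 0.0000 1.0000], t=(0.0156, -1.0799, 0.0000)
after S2 (triangulate): (-0.8818, 0.8814, 0.8235)

result = (-0.8818, 0.8814, 0.8235)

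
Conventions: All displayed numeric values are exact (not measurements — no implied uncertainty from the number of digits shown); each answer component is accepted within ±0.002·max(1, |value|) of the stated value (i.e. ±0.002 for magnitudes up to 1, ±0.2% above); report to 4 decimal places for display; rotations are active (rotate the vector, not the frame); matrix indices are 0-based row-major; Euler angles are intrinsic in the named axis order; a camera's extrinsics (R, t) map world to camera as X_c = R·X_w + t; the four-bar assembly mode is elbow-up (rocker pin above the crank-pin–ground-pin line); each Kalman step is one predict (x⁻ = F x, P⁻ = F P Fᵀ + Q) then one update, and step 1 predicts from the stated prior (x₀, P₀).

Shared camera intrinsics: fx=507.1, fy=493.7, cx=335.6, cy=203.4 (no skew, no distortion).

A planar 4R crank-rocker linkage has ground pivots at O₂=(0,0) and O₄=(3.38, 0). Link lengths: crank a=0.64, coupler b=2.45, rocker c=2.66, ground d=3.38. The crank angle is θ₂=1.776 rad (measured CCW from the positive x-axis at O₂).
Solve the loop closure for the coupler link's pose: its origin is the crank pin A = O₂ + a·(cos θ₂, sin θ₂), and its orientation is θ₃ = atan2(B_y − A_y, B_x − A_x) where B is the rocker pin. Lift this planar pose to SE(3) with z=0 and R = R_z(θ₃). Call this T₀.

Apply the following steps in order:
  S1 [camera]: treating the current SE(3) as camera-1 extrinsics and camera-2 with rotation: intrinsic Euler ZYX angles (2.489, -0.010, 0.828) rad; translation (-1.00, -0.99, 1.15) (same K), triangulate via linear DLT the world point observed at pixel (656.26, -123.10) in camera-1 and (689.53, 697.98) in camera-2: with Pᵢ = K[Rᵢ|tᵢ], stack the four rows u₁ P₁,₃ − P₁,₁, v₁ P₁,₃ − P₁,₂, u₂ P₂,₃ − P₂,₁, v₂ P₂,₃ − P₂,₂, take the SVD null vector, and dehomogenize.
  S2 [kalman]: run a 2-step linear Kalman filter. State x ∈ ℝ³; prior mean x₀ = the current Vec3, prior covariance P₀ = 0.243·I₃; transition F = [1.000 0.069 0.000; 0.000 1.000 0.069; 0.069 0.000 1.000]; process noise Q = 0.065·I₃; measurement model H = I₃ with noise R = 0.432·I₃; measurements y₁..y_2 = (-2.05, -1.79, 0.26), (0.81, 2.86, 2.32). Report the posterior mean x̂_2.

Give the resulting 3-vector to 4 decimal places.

source (fourbar_fk): coupler pose = R=[0.7870 -0.6170 0.0000; 0.6170 0.7870 0.0000; 0.0000 0.0000 1.0000], t=(-0.1304, 0.6266, 0.0000)
after S1 (triangulate): (-0.1580, -1.8535, 1.4056)
after S2 (kf_track): (-0.3436, -0.0181, 1.4791)

result = (-0.3436, -0.0181, 1.4791)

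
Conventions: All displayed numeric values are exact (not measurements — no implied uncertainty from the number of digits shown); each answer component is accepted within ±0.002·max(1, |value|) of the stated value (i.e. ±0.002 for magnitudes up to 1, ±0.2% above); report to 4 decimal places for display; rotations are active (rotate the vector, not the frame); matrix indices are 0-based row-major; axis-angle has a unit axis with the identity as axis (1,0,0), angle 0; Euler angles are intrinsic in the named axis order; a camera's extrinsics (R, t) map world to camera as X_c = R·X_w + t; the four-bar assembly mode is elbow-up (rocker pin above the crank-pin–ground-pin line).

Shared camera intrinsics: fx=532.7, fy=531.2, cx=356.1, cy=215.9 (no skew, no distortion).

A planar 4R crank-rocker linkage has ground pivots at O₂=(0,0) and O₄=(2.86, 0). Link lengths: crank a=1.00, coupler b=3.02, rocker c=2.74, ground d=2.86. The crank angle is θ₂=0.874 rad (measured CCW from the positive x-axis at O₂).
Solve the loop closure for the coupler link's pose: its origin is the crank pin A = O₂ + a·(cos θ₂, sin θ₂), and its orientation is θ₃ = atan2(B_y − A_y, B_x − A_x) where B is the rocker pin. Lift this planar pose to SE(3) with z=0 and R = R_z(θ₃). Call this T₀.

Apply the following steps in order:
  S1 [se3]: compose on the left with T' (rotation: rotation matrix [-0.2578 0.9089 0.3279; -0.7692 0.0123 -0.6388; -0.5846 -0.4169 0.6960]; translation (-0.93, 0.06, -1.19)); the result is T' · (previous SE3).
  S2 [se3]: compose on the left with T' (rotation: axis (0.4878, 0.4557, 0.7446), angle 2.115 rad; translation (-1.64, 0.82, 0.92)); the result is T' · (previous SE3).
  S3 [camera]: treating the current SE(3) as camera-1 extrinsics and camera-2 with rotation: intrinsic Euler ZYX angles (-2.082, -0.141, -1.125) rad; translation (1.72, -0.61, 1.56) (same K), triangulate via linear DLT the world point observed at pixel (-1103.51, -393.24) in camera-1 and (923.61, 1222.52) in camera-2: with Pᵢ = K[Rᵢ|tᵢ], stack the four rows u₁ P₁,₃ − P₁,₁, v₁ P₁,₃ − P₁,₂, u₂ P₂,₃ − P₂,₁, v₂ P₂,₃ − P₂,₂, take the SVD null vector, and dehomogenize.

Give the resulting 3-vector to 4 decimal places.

source (fourbar_fk): coupler pose = R=[0.7573 -0.6531 0.0000; 0.6531 0.7573 0.0000; 0.0000 0.0000 1.0000], t=(0.6418, 0.7669, 0.0000)
after S1 (compose_se3): R=[0.3983 0.8566 0.3279; -0.5745 0.5117 -0.6388; -0.7150 0.0661 0.6960], t=(-0.3984, -0.4243, -1.8849)
after S2 (compose_se3): R=[-0.5631 -0.2253 0.7951; 0.4347 0.7375 0.5169; -0.7028 0.6367 -0.3174], t=(-3.2244, 0.3336, -0.1500)
after S3 (triangulate): (-1.6037, -0.3244, -1.8364)

result = (-1.6037, -0.3244, -1.8364)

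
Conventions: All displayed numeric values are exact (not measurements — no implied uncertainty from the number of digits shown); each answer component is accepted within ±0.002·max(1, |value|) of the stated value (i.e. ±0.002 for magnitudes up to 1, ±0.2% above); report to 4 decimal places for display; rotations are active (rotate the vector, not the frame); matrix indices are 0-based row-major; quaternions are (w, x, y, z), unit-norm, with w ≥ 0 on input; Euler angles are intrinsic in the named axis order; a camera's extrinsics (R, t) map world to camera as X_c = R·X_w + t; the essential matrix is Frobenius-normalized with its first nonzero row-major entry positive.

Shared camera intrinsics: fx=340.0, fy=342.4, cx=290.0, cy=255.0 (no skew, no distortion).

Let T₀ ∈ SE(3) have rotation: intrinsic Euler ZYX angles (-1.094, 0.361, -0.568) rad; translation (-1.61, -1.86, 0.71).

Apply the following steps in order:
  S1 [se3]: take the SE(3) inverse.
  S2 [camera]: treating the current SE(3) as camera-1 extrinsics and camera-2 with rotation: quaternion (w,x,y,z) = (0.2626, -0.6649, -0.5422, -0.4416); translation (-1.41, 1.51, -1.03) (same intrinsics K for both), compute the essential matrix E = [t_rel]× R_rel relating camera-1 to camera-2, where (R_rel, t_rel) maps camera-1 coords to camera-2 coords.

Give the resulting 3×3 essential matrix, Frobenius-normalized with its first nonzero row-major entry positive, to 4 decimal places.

after S1 (invert_se3): R=[0.4294 -0.8312 -0.3532; 0.6618 0.5557 -0.5033; 0.6146 -0.0177 0.7886], t=(-0.6040, 2.4563, 0.3967)
after S2 (essential): [0.1875 0.1338 0.4860; 0.6083 0.2267 -0.0342; 0.1808 0.0036 -0.5055]

matrix = [0.1875 0.1338 0.4860; 0.6083 0.2267 -0.0342; 0.1808 0.0036 -0.5055]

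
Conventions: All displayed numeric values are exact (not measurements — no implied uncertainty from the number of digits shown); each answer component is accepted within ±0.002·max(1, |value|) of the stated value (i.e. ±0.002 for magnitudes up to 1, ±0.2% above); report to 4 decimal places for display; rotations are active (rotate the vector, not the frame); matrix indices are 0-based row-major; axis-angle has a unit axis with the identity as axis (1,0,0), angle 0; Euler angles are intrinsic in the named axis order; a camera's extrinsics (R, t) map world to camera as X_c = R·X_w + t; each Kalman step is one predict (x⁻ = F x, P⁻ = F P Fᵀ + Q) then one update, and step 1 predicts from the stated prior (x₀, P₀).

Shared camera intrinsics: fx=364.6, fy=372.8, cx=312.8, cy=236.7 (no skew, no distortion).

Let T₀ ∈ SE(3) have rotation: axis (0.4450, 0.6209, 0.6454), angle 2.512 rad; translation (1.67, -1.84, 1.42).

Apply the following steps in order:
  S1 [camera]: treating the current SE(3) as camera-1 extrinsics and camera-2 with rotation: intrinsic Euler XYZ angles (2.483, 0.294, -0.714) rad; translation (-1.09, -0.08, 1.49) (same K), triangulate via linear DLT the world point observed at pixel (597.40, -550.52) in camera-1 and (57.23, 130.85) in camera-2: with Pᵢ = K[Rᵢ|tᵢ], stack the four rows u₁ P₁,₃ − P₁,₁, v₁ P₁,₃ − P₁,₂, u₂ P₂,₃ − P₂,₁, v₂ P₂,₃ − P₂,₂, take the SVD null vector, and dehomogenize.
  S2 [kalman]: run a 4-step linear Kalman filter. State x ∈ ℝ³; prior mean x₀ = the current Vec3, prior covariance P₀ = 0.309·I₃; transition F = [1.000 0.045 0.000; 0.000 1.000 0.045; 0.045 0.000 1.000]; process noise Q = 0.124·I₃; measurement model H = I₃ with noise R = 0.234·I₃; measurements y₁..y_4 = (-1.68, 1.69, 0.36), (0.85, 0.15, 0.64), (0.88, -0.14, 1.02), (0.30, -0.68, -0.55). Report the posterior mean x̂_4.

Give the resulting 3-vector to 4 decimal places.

after S1 (triangulate): (-1.8428, 0.7506, -1.2117)
after S2 (kf_track): (0.3038, -0.1984, 0.0263)

result = (0.3038, -0.1984, 0.0263)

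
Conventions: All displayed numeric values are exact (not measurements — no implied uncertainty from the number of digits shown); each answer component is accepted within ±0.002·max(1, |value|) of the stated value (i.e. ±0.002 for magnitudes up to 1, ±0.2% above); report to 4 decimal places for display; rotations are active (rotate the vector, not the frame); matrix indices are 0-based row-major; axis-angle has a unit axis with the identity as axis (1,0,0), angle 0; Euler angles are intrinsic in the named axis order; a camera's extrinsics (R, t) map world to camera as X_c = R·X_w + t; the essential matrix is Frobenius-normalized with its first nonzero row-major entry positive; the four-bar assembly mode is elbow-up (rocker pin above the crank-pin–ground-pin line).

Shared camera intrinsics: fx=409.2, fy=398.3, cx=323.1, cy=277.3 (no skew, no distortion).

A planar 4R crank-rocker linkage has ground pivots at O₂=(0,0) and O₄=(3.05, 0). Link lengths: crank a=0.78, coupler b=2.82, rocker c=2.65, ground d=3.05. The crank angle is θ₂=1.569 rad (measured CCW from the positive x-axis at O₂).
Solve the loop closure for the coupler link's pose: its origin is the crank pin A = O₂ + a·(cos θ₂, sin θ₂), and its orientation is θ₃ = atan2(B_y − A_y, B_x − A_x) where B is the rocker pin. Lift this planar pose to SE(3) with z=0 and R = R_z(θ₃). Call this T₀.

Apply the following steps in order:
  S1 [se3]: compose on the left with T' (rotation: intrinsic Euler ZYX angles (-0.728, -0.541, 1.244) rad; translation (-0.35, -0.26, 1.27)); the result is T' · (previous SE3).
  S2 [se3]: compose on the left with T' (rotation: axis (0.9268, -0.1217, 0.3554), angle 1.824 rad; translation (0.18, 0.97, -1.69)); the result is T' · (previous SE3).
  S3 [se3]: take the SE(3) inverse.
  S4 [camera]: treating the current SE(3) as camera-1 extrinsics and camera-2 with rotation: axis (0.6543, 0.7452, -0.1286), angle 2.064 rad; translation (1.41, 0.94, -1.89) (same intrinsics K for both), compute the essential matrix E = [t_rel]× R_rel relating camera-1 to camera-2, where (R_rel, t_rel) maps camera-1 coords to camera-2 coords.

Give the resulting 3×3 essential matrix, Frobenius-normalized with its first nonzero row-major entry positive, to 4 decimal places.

source (fourbar_fk): coupler pose = R=[0.7876 -0.6161 0.0000; 0.6161 0.7876 0.0000; 0.0000 0.0000 1.0000], t=(0.0014, 0.7800, 0.0000)
after S1 (compose_se3): R=[0.4113 -0.5128 -0.7536; -0.1016 0.7958 -0.5970; 0.9058 0.3221 0.2752], t=(-0.4665, 0.1792, 1.9039)
after S2 (compose_se3): R=[0.6544 -0.7136 -0.2501; -0.7546 -0.5952 -0.2762; 0.0483 0.3695 -0.9280], t=(0.2688, -0.9775, -1.9623)
after S3 (invert_se3): R=[0.6544 -0.7546 0.0483; -0.7136 -0.5952 0.3695; -0.2501 -0.2762 -0.9280], t=(-0.8188, 0.3350, -2.0238)
after S4 (essential): [0.4375 0.3070 -0.4512; -0.1209 -0.1870 -0.3731; -0.2678 -0.3230 -0.3821]

matrix = [0.4375 0.3070 -0.4512; -0.1209 -0.1870 -0.3731; -0.2678 -0.3230 -0.3821]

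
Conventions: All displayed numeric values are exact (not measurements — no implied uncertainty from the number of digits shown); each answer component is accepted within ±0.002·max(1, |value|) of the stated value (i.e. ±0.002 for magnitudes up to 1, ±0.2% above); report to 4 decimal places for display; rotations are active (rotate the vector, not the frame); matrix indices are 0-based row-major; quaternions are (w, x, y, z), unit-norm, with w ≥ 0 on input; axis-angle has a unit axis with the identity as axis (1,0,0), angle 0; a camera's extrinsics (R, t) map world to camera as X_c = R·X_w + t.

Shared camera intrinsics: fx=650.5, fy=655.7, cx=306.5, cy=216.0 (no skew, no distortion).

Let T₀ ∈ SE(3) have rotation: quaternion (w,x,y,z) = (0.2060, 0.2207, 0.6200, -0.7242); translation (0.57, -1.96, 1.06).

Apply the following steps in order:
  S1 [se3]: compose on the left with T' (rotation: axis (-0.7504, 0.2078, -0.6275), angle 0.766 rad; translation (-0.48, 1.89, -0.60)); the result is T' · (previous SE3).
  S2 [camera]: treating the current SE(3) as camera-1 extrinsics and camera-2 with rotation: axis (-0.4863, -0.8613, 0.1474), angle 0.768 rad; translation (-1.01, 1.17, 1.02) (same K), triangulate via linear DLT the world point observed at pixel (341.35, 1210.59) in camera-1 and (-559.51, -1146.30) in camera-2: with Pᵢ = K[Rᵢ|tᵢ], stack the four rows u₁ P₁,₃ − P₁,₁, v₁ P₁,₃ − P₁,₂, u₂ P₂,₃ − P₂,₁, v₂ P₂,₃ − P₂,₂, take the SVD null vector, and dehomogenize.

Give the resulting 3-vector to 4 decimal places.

result = (-0.5268, -1.8764, -1.2469)

after S1 (compose_se3): R=[-0.8861 0.2225 -0.4066; 0.0950 -0.7714 -0.6292; -0.4537 -0.5961 0.6624], t=(-0.4547, 0.6939, 1.3644)
after S2 (triangulate): (-0.5268, -1.8764, -1.2469)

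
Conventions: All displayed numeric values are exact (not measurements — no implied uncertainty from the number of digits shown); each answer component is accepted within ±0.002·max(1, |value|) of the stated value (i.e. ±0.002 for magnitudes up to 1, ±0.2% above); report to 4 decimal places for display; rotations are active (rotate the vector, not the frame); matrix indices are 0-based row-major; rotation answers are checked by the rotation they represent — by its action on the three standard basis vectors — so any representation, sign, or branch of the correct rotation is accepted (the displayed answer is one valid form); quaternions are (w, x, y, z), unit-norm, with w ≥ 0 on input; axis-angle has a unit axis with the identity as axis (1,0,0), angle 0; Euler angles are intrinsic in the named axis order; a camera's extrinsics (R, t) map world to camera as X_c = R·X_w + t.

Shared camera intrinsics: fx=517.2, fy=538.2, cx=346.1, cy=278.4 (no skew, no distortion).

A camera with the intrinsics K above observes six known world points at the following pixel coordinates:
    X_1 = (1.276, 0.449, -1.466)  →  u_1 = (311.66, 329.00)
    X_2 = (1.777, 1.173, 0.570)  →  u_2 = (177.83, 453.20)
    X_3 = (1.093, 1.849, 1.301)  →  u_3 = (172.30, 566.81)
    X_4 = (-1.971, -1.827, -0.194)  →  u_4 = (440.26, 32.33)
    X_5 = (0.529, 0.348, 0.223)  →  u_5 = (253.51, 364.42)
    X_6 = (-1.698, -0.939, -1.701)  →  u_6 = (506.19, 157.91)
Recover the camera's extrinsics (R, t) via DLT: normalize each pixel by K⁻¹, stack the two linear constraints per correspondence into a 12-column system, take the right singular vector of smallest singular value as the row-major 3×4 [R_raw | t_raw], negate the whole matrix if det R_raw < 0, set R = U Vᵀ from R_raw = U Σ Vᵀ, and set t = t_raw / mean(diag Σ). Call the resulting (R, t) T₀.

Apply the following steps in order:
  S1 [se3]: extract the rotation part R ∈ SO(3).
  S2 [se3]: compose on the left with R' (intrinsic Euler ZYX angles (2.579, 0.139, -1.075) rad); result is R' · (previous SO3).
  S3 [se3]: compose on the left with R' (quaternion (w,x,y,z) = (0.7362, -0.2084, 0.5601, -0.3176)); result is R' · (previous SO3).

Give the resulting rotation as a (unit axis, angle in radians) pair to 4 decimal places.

rotation (axis_angle) = ((0.7146, -0.6947, 0.0816), 2.5581)

source (pnp_recover): camera pose = R=[-0.7620 0.2498 -0.5974; 0.1412 0.9645 0.2231; 0.6319 0.0856 -0.7703], t=(-0.4798, 0.3699, 4.9986)
after S1 (rot_of_se3): [-0.7620 0.2498 -0.5974; 0.1412 0.9645 0.2231; 0.6319 0.0856 -0.7703]
after S2 (compose_so3): [0.2854 -0.3995 0.8712; -0.9165 -0.3796 0.1262; 0.2803 -0.8344 -0.4745]
after S3 (compose_so3): [0.1024 -0.9558 -0.2757; -0.8658 0.0509 -0.4978; 0.4898 0.2897 -0.8223]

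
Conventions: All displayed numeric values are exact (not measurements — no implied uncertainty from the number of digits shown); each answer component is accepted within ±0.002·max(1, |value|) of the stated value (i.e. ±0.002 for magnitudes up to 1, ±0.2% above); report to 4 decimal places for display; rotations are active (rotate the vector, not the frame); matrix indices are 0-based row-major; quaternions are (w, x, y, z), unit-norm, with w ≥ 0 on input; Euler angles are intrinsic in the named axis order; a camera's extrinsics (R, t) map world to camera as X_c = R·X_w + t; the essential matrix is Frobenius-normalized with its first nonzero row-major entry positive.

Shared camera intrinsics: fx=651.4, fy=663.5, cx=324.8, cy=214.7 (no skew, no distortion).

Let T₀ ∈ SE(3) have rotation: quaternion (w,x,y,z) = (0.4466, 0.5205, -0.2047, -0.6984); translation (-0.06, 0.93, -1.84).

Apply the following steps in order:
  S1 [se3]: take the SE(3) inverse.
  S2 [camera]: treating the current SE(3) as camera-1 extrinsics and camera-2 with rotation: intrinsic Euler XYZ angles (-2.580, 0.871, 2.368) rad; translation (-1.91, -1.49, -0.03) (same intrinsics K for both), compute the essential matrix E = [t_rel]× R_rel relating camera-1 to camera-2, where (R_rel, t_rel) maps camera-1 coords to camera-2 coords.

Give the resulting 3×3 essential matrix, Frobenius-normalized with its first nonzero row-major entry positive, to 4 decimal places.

after S1 (invert_se3): R=[-0.0593 -0.8369 -0.5442; 0.4107 -0.5173 0.7508; -0.9098 -0.1790 0.3744], t=(-0.2266, 1.8872, 0.8007)
after S2 (essential): [0.0625 0.2145 -0.1676; 0.2616 -0.3612 0.5012; 0.5909 0.3499 0.0184]

matrix = [0.0625 0.2145 -0.1676; 0.2616 -0.3612 0.5012; 0.5909 0.3499 0.0184]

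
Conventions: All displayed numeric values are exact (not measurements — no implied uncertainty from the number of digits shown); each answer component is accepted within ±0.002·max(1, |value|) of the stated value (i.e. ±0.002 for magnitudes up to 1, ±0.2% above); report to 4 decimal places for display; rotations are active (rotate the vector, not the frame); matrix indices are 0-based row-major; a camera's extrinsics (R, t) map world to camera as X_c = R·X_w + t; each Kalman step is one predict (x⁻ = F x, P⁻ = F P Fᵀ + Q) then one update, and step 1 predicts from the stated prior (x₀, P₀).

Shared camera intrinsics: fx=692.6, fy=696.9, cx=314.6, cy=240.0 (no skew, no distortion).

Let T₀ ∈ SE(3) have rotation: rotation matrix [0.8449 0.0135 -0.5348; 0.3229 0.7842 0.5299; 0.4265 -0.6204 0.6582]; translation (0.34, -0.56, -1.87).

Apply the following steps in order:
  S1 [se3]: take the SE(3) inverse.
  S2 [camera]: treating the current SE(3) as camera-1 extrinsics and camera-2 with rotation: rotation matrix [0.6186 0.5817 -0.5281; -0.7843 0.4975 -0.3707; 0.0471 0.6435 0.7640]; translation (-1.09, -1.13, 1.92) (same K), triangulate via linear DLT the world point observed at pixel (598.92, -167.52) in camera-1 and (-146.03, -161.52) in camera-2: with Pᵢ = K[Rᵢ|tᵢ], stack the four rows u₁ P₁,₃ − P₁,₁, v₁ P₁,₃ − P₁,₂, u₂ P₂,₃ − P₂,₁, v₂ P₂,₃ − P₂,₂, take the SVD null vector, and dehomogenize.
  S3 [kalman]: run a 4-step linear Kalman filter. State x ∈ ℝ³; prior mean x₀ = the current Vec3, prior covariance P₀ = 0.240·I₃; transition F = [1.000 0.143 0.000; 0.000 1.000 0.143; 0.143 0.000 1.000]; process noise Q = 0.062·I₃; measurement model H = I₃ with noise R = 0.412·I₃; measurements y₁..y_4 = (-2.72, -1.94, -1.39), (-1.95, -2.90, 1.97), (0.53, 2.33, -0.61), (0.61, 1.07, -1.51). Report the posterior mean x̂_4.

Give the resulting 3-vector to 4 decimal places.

after S1 (invert_se3): R=[0.8449 0.3229 0.4265; 0.0135 0.7842 -0.6204; -0.5348 0.5299 0.6582], t=(0.6911, -0.7256, 1.7094)
after S2 (triangulate): (-0.0903, -0.1120, 0.7580)
after S3 (kf_track): (-0.4309, 0.2566, -0.4195)

result = (-0.4309, 0.2566, -0.4195)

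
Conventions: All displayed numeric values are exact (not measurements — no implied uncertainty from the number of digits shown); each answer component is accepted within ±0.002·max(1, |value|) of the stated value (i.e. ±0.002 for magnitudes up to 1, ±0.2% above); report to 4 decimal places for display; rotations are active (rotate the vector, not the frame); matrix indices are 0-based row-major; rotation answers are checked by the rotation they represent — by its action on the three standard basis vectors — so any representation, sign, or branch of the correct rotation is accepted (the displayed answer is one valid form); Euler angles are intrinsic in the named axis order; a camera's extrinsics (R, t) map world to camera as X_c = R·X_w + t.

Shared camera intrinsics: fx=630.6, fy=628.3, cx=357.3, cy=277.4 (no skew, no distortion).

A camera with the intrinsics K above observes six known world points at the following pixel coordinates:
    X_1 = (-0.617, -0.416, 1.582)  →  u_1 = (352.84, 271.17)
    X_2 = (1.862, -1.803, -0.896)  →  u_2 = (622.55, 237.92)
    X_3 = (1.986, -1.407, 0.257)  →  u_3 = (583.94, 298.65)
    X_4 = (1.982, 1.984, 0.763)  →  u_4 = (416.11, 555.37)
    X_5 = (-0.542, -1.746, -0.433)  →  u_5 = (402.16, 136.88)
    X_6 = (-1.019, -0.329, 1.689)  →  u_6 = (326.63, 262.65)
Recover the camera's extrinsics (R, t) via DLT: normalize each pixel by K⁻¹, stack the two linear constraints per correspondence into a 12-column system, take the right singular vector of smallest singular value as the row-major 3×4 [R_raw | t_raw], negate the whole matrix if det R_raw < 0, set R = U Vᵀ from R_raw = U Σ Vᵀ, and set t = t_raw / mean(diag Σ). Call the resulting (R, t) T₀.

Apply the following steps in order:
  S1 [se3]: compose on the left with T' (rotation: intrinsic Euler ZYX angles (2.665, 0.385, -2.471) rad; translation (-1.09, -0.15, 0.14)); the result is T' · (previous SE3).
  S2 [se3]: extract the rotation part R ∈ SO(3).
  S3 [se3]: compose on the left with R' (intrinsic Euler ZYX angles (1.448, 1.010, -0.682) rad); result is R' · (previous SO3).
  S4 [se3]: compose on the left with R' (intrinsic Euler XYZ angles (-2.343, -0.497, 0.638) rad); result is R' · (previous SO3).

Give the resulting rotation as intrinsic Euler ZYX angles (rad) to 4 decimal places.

source (pnp_recover): camera pose = R=[0.8256 -0.5500 0.1265; 0.5273 0.8316 0.1744; -0.2011 -0.0772 0.9765], t=(0.0202, 0.3102, 6.9017)
after S1 (compose_se3): R=[-0.3762 0.9261 -0.0285; 0.7998 0.3091 -0.5145; -0.4677 -0.2164 -0.8570], t=(-1.0940, -4.7014, -5.0576)
after S2 (rot_of_se3): [-0.3762 0.9261 -0.0285; 0.7998 0.3091 -0.5145; -0.4677 -0.2164 -0.8570]
after S3 (compose_so3): [-0.4381 -0.0801 0.8954; -0.8875 0.1966 -0.4167; -0.1426 -0.9772 -0.1572]
after S4 (compose_so3): [0.2233 0.3064 0.9253; 0.6500 -0.7542 0.0929; 0.7264 0.5807 -0.3676]

rotation (euler_zyx) = (1.2399, -0.8130, 2.1351)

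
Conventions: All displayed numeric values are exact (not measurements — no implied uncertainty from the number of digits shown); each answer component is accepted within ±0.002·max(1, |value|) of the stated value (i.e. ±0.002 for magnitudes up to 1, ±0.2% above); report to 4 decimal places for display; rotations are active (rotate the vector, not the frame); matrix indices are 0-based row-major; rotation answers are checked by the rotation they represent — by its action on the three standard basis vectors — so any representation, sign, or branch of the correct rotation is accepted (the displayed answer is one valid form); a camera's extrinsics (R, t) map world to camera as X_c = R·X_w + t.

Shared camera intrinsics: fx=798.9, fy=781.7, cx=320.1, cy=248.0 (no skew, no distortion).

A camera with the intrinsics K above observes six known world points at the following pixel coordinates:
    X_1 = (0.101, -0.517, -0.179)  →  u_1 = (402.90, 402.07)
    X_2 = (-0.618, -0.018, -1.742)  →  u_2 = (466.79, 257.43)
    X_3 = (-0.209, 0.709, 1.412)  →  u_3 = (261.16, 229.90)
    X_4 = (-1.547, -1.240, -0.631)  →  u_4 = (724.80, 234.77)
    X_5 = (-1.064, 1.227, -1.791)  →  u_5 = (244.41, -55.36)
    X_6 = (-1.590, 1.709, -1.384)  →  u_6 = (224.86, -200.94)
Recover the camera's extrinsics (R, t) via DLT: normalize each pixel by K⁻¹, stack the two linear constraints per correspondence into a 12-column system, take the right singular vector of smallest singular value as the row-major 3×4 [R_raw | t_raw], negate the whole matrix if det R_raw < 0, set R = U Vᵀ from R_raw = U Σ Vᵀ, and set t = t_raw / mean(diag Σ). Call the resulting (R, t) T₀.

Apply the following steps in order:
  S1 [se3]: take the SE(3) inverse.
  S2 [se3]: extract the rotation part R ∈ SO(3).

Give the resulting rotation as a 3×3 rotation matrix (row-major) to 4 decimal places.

rotation (matrix) = ((-0.5699, 0.8217, 0.0028), (-0.8209, -0.5691, -0.0475), (-0.0374, -0.0294, 0.9989))

source (pnp_recover): camera pose = R=[-0.5699 -0.8209 -0.0374; 0.8217 -0.5691 -0.0294; 0.0028 -0.0475 0.9989], t=(0.0800, 0.4800, 4.5300)
after S1 (invert_se3): R=[-0.5699 0.8217 0.0028; -0.8209 -0.5691 -0.0475; -0.0374 -0.0294 0.9989], t=(-0.3617, 0.5542, -4.5078)
after S2 (rot_of_se3): [-0.5699 0.8217 0.0028; -0.8209 -0.5691 -0.0475; -0.0374 -0.0294 0.9989]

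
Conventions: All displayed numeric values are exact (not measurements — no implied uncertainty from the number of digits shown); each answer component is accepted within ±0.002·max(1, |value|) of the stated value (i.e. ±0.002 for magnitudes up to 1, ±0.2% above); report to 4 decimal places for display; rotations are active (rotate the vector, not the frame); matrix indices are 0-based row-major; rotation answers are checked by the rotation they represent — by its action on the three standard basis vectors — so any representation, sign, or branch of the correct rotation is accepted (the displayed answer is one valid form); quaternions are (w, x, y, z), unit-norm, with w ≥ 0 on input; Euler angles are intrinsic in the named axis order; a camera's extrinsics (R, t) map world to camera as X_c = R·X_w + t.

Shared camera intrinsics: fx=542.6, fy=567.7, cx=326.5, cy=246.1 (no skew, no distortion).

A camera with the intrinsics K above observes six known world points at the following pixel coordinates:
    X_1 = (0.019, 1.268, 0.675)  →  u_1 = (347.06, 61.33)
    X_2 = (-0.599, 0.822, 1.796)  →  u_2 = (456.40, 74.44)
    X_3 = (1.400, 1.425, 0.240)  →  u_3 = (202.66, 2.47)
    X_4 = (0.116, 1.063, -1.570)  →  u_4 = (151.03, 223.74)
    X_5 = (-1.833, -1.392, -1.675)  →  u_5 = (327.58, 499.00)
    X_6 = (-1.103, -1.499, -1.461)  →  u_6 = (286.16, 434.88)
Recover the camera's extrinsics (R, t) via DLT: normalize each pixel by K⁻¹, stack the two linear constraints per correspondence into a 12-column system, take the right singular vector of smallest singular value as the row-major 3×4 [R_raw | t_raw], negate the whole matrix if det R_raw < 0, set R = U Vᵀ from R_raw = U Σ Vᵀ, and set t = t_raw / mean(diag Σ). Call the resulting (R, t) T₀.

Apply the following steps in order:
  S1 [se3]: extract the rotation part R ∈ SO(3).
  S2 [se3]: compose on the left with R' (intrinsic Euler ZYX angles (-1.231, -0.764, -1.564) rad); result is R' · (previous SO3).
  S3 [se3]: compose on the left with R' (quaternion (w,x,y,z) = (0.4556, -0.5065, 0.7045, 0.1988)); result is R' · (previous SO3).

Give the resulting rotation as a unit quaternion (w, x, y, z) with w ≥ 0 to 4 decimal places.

rotation (quat) = (0.0880, 0.1297, 0.9545, 0.2539)

source (pnp_recover): camera pose = R=[-0.7775 0.0539 0.6266; -0.5342 -0.5824 -0.6127; 0.3319 -0.8111 0.4816], t=(-0.2900, -0.4399, 5.6197)
after S1 (rot_of_se3): [-0.7775 0.0539 0.6266; -0.5342 -0.5824 -0.6127; 0.3319 -0.8111 0.4816]
after S2 (compose_so3): [-0.0013 -0.8885 0.4589; 0.9886 0.0679 0.1344; -0.1506 0.4539 0.8783]
after S3 (compose_so3): [-0.9509 0.2029 0.2338; 0.2922 0.8375 0.4618; -0.1021 0.5074 -0.8556]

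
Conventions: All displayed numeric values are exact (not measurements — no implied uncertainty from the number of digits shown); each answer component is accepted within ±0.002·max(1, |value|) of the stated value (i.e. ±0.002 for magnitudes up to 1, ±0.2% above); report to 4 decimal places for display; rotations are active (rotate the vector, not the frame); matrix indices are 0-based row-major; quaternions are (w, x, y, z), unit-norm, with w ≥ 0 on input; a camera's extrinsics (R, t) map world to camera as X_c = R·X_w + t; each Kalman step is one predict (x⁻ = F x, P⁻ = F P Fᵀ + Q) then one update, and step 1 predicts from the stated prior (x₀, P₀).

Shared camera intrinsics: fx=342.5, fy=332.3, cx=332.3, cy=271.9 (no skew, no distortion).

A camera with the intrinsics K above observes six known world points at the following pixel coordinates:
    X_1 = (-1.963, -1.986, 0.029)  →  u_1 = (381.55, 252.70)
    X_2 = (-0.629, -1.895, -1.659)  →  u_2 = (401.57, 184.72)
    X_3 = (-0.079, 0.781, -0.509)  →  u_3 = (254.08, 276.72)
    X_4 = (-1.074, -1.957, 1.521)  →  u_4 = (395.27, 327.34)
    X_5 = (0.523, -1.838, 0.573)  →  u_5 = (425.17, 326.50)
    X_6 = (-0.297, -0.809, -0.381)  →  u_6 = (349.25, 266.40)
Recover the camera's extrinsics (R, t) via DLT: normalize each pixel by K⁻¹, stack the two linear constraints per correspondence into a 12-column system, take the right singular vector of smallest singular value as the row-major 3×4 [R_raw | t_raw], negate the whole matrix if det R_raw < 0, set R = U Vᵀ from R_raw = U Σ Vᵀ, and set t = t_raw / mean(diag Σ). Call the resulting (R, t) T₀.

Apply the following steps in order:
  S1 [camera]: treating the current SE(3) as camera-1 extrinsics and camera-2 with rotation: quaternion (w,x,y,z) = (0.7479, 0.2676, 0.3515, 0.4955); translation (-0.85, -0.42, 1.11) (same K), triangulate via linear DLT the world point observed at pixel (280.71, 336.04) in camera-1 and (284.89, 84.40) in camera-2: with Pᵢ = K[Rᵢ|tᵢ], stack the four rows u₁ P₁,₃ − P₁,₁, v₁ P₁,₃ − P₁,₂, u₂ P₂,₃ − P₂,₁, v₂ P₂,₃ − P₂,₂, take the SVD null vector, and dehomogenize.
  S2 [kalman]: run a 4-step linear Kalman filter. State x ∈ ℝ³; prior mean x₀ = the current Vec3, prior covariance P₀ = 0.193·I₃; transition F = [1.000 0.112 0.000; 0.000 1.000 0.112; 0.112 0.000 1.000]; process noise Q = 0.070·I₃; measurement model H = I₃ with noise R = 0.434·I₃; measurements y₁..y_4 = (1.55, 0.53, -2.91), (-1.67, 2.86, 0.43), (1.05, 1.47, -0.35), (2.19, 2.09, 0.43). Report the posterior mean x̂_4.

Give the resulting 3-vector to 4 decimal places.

result = (0.9012, 1.7132, 0.1347)

source (pnp_recover): camera pose = R=[0.2109 -0.9752 0.0672; 0.3418 0.1380 0.9296; -0.9158 -0.1731 0.3624], t=(-0.4100, 0.4700, 5.5998)
after S1 (triangulate): (-1.2944, 0.5078, 1.3901)
after S2 (kf_track): (0.9012, 1.7132, 0.1347)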